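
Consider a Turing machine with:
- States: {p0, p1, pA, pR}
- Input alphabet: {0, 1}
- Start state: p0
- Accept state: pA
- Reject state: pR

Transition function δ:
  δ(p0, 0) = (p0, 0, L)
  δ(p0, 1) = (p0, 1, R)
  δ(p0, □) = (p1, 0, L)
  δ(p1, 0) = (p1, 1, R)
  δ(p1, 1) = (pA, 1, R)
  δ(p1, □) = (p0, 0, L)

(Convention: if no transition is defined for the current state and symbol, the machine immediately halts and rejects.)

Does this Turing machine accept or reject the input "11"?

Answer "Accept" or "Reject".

Execution trace:
Initial: [p0]11
Step 1: δ(p0, 1) = (p0, 1, R) → 1[p0]1
Step 2: δ(p0, 1) = (p0, 1, R) → 11[p0]□
Step 3: δ(p0, □) = (p1, 0, L) → 1[p1]10
Step 4: δ(p1, 1) = (pA, 1, R) → 11[pA]0

The machine reaches the accept state pA and halts.

Answer: Accept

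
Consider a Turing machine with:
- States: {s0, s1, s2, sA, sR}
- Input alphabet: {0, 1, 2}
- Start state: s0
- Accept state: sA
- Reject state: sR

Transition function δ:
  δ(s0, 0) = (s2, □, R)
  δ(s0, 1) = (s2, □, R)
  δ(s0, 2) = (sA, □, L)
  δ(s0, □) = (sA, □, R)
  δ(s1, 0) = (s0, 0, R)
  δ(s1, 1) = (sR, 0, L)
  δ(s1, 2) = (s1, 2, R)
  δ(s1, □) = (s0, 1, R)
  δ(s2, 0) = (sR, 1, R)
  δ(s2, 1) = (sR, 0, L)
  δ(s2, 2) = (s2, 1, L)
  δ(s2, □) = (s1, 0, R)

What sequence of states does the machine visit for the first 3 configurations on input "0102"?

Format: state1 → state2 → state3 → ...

Execution trace:
Initial: [s0]0102
Step 1: δ(s0, 0) = (s2, □, R) → □[s2]102
Step 2: δ(s2, 1) = (sR, 0, L) → [sR]□002

The machine reaches the reject state sR and halts.

State sequence: s0 → s2 → sR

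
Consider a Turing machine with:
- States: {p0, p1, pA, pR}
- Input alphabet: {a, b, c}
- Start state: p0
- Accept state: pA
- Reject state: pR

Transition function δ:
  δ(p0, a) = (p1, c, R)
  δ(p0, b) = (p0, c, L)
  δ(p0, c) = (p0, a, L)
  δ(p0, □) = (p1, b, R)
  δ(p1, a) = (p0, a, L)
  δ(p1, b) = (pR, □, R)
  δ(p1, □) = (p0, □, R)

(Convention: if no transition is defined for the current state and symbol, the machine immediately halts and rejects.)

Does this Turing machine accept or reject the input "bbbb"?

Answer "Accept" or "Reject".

Execution trace:
Initial: [p0]bbbb
Step 1: δ(p0, b) = (p0, c, L) → [p0]□cbbb
Step 2: δ(p0, □) = (p1, b, R) → b[p1]cbbb

No transition is defined for δ(p1, c). By convention the machine halts and rejects.

Answer: Reject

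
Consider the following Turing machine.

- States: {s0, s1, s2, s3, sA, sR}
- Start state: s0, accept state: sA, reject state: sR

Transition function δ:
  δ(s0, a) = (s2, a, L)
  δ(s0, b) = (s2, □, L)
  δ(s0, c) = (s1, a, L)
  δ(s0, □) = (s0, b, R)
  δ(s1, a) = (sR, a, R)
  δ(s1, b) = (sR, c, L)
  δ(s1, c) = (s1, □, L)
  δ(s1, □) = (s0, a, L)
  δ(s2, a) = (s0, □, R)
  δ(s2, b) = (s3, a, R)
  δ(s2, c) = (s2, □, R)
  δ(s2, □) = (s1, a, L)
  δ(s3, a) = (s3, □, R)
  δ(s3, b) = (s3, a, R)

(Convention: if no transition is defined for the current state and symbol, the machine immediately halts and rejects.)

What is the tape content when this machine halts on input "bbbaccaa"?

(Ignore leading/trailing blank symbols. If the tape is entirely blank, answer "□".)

Execution trace:
Initial: [s0]bbbaccaa
Step 1: δ(s0, b) = (s2, □, L) → [s2]□□bbaccaa
Step 2: δ(s2, □) = (s1, a, L) → [s1]□a□bbaccaa
Step 3: δ(s1, □) = (s0, a, L) → [s0]□aa□bbaccaa
Step 4: δ(s0, □) = (s0, b, R) → b[s0]aa□bbaccaa
Step 5: δ(s0, a) = (s2, a, L) → [s2]baa□bbaccaa
Step 6: δ(s2, b) = (s3, a, R) → a[s3]aa□bbaccaa
Step 7: δ(s3, a) = (s3, □, R) → a□[s3]a□bbaccaa
Step 8: δ(s3, a) = (s3, □, R) → a□□[s3]□bbaccaa

No transition is defined for δ(s3, □). By convention the machine halts and rejects.

Final tape (ignoring leading/trailing blanks): a□□□bbaccaa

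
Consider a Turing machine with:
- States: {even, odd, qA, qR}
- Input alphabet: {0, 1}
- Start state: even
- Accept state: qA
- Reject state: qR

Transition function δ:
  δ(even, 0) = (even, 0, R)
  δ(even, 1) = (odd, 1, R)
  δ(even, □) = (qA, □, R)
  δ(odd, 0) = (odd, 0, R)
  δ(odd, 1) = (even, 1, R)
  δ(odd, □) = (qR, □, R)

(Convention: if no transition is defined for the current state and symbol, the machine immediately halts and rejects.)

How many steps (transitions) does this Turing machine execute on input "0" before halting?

Execution trace:
Initial: [even]0
Step 1: δ(even, 0) = (even, 0, R) → 0[even]□
Step 2: δ(even, □) = (qA, □, R) → 0□[qA]□

The machine reaches the accept state qA and halts.

The machine executed 2 steps before halting.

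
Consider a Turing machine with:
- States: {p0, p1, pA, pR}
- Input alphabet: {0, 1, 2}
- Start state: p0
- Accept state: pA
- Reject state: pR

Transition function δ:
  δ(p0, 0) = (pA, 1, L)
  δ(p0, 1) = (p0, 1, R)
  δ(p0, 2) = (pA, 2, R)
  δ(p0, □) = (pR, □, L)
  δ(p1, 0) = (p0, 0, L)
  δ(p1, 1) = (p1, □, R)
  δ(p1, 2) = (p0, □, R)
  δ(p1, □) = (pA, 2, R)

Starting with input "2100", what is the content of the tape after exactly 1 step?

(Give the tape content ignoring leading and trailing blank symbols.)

Execution trace:
Initial: [p0]2100
Step 1: δ(p0, 2) = (pA, 2, R) → 2[pA]100

The machine reaches the accept state pA and halts.

After 1 step, the tape (ignoring leading/trailing blanks) is: 2100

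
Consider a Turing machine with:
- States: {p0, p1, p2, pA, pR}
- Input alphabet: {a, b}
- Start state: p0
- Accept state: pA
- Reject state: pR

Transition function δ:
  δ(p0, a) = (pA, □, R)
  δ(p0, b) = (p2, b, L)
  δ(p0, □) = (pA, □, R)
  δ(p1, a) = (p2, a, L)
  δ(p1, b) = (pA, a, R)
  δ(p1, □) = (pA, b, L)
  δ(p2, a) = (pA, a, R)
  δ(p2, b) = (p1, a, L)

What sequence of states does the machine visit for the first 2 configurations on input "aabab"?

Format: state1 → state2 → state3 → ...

Execution trace:
Initial: [p0]aabab
Step 1: δ(p0, a) = (pA, □, R) → □[pA]abab

The machine reaches the accept state pA and halts.

State sequence: p0 → pA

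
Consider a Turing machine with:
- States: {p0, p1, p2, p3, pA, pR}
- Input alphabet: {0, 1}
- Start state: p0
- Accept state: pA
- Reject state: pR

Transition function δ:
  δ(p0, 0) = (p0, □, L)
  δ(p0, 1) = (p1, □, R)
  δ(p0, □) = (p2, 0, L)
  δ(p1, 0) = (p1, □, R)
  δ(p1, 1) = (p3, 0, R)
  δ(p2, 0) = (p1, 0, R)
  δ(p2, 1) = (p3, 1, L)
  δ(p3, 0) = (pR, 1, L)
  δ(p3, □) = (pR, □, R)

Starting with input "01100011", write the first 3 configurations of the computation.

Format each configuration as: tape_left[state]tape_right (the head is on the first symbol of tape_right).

Transitions applied:
Step 1: δ(p0, 0) = (p0, □, L)
Step 2: δ(p0, □) = (p2, 0, L)

The first 3 configurations are:
[p0]01100011 ⊢ [p0]□□1100011 ⊢ [p2]□0□1100011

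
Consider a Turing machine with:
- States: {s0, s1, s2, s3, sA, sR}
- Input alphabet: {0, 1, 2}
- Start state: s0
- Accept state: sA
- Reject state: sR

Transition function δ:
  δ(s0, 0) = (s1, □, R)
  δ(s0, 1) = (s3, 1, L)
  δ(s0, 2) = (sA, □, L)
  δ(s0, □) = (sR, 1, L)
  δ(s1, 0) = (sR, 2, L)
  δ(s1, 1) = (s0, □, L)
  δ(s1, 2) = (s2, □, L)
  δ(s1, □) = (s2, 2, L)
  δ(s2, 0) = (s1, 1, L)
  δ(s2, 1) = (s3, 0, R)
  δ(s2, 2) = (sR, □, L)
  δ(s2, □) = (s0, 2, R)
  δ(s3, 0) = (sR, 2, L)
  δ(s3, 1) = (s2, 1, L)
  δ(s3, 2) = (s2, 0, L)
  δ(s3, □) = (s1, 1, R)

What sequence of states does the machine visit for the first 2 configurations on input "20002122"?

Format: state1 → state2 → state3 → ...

Execution trace:
Initial: [s0]20002122
Step 1: δ(s0, 2) = (sA, □, L) → [sA]□□0002122

The machine reaches the accept state sA and halts.

State sequence: s0 → sA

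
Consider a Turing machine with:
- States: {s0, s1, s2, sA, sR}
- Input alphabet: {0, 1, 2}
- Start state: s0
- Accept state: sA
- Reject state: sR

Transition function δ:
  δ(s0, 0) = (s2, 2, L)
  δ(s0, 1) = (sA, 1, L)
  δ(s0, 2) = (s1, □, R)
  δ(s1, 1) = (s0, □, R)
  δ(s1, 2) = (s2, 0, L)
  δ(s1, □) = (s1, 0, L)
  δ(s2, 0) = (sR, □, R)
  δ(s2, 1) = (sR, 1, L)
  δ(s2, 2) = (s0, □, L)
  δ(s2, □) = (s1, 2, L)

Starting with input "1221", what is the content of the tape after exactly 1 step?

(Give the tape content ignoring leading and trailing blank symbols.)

Execution trace:
Initial: [s0]1221
Step 1: δ(s0, 1) = (sA, 1, L) → [sA]□1221

The machine reaches the accept state sA and halts.

After 1 step, the tape (ignoring leading/trailing blanks) is: 1221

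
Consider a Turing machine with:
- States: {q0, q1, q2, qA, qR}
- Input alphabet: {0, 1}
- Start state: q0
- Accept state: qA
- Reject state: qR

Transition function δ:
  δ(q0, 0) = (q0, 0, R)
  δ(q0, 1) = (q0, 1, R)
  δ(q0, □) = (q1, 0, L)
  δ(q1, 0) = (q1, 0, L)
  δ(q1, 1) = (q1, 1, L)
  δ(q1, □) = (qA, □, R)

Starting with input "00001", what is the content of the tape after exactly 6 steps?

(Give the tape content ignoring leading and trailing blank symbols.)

Execution trace:
Initial: [q0]00001
Step 1: δ(q0, 0) = (q0, 0, R) → 0[q0]0001
Step 2: δ(q0, 0) = (q0, 0, R) → 00[q0]001
Step 3: δ(q0, 0) = (q0, 0, R) → 000[q0]01
Step 4: δ(q0, 0) = (q0, 0, R) → 0000[q0]1
Step 5: δ(q0, 1) = (q0, 1, R) → 00001[q0]□
Step 6: δ(q0, □) = (q1, 0, L) → 0000[q1]10

After 6 steps, the tape (ignoring leading/trailing blanks) is: 000010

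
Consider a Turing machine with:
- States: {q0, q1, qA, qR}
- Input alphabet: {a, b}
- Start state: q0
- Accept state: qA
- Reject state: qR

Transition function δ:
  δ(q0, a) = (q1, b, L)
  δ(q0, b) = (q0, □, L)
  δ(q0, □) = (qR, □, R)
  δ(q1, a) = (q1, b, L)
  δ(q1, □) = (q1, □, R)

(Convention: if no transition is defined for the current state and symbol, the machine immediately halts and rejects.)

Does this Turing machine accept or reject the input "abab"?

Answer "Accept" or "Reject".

Execution trace:
Initial: [q0]abab
Step 1: δ(q0, a) = (q1, b, L) → [q1]□bbab
Step 2: δ(q1, □) = (q1, □, R) → □[q1]bbab

No transition is defined for δ(q1, b). By convention the machine halts and rejects.

Answer: Reject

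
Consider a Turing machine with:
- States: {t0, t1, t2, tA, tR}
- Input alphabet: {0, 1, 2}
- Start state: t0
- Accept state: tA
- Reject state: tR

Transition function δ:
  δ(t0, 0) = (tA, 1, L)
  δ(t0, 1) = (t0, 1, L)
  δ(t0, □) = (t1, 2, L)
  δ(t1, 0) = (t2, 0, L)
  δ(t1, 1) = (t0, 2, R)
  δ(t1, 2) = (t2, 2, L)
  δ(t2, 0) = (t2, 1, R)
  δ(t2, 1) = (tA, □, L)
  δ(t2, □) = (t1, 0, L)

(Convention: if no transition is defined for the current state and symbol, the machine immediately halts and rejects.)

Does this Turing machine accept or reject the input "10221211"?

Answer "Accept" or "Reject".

Execution trace:
Initial: [t0]10221211
Step 1: δ(t0, 1) = (t0, 1, L) → [t0]□10221211
Step 2: δ(t0, □) = (t1, 2, L) → [t1]□210221211

No transition is defined for δ(t1, □). By convention the machine halts and rejects.

Answer: Reject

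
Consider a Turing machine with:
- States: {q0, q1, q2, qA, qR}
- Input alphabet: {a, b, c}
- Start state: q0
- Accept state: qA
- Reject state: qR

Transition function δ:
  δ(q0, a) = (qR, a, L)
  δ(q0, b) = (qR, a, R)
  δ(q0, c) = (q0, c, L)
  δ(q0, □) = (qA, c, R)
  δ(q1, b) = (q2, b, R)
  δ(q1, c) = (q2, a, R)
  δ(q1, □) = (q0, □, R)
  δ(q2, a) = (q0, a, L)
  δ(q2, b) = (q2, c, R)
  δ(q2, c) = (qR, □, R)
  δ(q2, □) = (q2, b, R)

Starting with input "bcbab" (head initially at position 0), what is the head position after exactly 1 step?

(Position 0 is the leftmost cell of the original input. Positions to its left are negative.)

Execution trace (head position shown):
Step 0: [q0]bcbab  (head at position 0)
Step 1: move right → a[qR]cbab  (head at position 1)

After 1 step, the head is at position 1.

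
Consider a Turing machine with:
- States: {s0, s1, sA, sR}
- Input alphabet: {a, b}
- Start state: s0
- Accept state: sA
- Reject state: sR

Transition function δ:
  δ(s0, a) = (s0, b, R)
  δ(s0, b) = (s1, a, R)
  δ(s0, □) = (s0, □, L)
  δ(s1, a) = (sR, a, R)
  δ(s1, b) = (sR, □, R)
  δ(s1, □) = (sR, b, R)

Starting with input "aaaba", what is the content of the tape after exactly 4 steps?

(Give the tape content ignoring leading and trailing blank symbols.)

Execution trace:
Initial: [s0]aaaba
Step 1: δ(s0, a) = (s0, b, R) → b[s0]aaba
Step 2: δ(s0, a) = (s0, b, R) → bb[s0]aba
Step 3: δ(s0, a) = (s0, b, R) → bbb[s0]ba
Step 4: δ(s0, b) = (s1, a, R) → bbba[s1]a

After 4 steps, the tape (ignoring leading/trailing blanks) is: bbbaa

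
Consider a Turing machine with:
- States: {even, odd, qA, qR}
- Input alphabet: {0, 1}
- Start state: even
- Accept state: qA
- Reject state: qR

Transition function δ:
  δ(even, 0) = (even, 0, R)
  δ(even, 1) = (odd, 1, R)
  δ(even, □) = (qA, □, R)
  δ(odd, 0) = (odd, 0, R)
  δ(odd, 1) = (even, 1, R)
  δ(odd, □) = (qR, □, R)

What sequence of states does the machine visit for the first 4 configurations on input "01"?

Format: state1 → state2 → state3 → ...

Execution trace:
Initial: [even]01
Step 1: δ(even, 0) = (even, 0, R) → 0[even]1
Step 2: δ(even, 1) = (odd, 1, R) → 01[odd]□
Step 3: δ(odd, □) = (qR, □, R) → 01□[qR]□

The machine reaches the reject state qR and halts.

State sequence: even → even → odd → qR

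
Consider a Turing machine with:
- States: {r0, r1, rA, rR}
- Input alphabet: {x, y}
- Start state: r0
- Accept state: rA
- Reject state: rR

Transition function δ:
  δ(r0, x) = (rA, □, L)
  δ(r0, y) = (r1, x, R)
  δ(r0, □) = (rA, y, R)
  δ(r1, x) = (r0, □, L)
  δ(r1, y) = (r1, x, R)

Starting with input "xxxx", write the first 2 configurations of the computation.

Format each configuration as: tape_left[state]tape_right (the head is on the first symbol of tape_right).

Transitions applied:
Step 1: δ(r0, x) = (rA, □, L)

The first 2 configurations are:
[r0]xxxx ⊢ [rA]□□xxx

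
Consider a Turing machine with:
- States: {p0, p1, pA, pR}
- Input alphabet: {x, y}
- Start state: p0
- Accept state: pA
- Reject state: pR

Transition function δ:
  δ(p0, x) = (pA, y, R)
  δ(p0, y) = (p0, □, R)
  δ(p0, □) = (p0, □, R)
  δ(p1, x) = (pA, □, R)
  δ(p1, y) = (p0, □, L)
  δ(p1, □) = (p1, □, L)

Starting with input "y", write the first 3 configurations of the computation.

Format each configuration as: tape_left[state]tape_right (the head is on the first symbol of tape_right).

Transitions applied:
Step 1: δ(p0, y) = (p0, □, R)
Step 2: δ(p0, □) = (p0, □, R)

The first 3 configurations are:
[p0]y ⊢ □[p0]□ ⊢ □□[p0]□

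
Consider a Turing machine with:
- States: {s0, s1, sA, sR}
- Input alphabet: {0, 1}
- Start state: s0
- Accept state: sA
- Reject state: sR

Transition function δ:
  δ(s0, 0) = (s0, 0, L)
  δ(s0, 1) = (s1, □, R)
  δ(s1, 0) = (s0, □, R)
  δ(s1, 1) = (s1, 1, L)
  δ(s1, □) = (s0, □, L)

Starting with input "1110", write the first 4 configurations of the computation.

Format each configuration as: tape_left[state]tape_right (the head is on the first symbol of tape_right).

Transitions applied:
Step 1: δ(s0, 1) = (s1, □, R)
Step 2: δ(s1, 1) = (s1, 1, L)
Step 3: δ(s1, □) = (s0, □, L)

The first 4 configurations are:
[s0]1110 ⊢ □[s1]110 ⊢ [s1]□110 ⊢ [s0]□□110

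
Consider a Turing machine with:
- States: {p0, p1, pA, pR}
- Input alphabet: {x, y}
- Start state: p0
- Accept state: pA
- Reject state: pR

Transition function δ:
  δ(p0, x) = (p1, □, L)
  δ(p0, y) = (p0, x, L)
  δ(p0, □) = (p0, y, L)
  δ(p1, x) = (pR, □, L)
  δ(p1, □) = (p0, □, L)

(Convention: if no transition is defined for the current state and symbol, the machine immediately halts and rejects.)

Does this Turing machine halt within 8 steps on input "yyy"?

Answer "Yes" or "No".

Execution trace:
Initial: [p0]yyy
Step 1: δ(p0, y) = (p0, x, L) → [p0]□xyy
Step 2: δ(p0, □) = (p0, y, L) → [p0]□yxyy
Step 3: δ(p0, □) = (p0, y, L) → [p0]□yyxyy
Step 4: δ(p0, □) = (p0, y, L) → [p0]□yyyxyy
Step 5: δ(p0, □) = (p0, y, L) → [p0]□yyyyxyy
Step 6: δ(p0, □) = (p0, y, L) → [p0]□yyyyyxyy
Step 7: δ(p0, □) = (p0, y, L) → [p0]□yyyyyyxyy
Step 8: δ(p0, □) = (p0, y, L) → [p0]□yyyyyyyxyy

The machine has not reached a halting state after 8 steps.
The machine did not halt within the 8-step bound.

Answer: No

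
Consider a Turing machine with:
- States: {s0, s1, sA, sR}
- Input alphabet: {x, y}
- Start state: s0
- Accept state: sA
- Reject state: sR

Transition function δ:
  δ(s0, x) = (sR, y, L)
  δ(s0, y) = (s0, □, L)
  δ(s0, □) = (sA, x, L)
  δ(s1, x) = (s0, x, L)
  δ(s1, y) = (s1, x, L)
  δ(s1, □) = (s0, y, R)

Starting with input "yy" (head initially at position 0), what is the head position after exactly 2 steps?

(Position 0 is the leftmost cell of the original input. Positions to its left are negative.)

Execution trace (head position shown):
Step 0: [s0]yy  (head at position 0)
Step 1: move left → [s0]□□y  (head at position -1)
Step 2: move left → [sA]□x□y  (head at position -2)

After 2 steps, the head is at position -2.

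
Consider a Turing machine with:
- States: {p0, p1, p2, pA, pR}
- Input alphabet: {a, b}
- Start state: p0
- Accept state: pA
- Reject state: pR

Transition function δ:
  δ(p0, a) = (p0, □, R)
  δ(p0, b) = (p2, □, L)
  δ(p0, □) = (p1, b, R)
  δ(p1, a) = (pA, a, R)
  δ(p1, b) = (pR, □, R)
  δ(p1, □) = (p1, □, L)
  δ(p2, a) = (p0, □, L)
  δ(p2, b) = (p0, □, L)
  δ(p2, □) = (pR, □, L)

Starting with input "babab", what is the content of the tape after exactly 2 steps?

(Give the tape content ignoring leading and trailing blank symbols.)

Execution trace:
Initial: [p0]babab
Step 1: δ(p0, b) = (p2, □, L) → [p2]□□abab
Step 2: δ(p2, □) = (pR, □, L) → [pR]□□□abab

The machine reaches the reject state pR and halts.

After 2 steps, the tape (ignoring leading/trailing blanks) is: abab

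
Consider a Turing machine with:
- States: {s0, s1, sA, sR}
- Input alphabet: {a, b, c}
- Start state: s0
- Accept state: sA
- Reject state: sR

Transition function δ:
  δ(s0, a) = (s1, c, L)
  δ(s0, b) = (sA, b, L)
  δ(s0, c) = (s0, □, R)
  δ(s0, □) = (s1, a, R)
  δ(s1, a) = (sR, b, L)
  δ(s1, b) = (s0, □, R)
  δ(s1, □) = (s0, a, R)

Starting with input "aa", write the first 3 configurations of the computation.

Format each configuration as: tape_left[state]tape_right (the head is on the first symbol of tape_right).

Transitions applied:
Step 1: δ(s0, a) = (s1, c, L)
Step 2: δ(s1, □) = (s0, a, R)

The first 3 configurations are:
[s0]aa ⊢ [s1]□ca ⊢ a[s0]ca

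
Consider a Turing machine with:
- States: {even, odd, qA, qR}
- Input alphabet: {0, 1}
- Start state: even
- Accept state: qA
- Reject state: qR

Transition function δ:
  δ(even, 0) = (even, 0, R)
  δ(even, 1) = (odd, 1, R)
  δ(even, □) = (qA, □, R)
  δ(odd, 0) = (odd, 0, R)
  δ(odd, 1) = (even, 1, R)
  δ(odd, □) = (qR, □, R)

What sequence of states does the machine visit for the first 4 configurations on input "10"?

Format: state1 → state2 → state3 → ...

Execution trace:
Initial: [even]10
Step 1: δ(even, 1) = (odd, 1, R) → 1[odd]0
Step 2: δ(odd, 0) = (odd, 0, R) → 10[odd]□
Step 3: δ(odd, □) = (qR, □, R) → 10□[qR]□

The machine reaches the reject state qR and halts.

State sequence: even → odd → odd → qR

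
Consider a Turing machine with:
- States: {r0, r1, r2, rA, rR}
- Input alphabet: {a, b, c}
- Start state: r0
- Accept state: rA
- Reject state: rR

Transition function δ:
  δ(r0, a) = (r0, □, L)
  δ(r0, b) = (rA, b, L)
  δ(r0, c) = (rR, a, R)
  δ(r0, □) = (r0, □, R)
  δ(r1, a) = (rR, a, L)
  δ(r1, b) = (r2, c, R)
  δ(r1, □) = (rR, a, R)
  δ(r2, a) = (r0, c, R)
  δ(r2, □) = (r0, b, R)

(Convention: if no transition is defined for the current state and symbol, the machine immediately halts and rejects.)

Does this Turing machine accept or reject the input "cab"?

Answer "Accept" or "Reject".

Execution trace:
Initial: [r0]cab
Step 1: δ(r0, c) = (rR, a, R) → a[rR]ab

The machine reaches the reject state rR and halts.

Answer: Reject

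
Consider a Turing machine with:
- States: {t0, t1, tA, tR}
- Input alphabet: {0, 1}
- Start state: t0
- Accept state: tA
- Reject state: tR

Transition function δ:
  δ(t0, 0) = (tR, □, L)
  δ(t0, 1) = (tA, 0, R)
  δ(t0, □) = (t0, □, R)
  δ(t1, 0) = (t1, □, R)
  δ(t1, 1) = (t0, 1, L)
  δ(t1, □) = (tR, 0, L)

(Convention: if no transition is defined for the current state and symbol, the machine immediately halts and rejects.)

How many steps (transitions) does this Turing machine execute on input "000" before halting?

Execution trace:
Initial: [t0]000
Step 1: δ(t0, 0) = (tR, □, L) → [tR]□□00

The machine reaches the reject state tR and halts.

The machine executed 1 step before halting.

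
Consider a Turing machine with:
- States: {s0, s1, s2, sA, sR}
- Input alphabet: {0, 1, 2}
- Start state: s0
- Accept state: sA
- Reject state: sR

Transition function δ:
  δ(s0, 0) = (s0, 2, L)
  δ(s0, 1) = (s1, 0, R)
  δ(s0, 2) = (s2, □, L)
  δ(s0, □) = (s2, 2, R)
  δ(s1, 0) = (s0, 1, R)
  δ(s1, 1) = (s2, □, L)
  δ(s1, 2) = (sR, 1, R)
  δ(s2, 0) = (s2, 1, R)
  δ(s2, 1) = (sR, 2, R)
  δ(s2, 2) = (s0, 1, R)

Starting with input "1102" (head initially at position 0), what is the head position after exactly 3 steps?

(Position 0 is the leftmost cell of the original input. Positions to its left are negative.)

Execution trace (head position shown):
Step 0: [s0]1102  (head at position 0)
Step 1: move right → 0[s1]102  (head at position 1)
Step 2: move left → [s2]0□02  (head at position 0)
Step 3: move right → 1[s2]□02  (head at position 1)

After 3 steps, the head is at position 1.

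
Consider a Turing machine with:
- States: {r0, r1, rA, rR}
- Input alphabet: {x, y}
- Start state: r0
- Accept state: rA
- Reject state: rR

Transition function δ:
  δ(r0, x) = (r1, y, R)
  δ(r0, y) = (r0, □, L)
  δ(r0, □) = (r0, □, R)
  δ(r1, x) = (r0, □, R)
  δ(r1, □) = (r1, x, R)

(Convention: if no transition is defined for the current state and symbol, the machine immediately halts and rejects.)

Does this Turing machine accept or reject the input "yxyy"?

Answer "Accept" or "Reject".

Execution trace:
Initial: [r0]yxyy
Step 1: δ(r0, y) = (r0, □, L) → [r0]□□xyy
Step 2: δ(r0, □) = (r0, □, R) → □[r0]□xyy
Step 3: δ(r0, □) = (r0, □, R) → □□[r0]xyy
Step 4: δ(r0, x) = (r1, y, R) → □□y[r1]yy

No transition is defined for δ(r1, y). By convention the machine halts and rejects.

Answer: Reject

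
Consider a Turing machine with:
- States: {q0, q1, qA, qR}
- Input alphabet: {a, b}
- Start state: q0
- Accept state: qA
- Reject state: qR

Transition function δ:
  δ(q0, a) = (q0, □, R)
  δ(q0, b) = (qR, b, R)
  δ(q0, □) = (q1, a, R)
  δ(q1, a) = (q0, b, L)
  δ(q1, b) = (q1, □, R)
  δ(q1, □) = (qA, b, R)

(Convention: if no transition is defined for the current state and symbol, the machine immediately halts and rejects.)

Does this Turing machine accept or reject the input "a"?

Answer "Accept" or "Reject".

Execution trace:
Initial: [q0]a
Step 1: δ(q0, a) = (q0, □, R) → □[q0]□
Step 2: δ(q0, □) = (q1, a, R) → □a[q1]□
Step 3: δ(q1, □) = (qA, b, R) → □ab[qA]□

The machine reaches the accept state qA and halts.

Answer: Accept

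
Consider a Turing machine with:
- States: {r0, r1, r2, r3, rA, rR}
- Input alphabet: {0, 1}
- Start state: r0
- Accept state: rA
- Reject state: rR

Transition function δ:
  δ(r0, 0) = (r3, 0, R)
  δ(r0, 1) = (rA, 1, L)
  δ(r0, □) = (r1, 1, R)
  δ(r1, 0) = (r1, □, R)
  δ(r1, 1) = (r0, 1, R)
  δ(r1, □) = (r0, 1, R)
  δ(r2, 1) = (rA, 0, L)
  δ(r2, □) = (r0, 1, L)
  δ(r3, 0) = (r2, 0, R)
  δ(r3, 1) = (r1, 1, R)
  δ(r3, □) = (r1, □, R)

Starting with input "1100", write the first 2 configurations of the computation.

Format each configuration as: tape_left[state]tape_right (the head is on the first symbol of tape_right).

Transitions applied:
Step 1: δ(r0, 1) = (rA, 1, L)

The first 2 configurations are:
[r0]1100 ⊢ [rA]□1100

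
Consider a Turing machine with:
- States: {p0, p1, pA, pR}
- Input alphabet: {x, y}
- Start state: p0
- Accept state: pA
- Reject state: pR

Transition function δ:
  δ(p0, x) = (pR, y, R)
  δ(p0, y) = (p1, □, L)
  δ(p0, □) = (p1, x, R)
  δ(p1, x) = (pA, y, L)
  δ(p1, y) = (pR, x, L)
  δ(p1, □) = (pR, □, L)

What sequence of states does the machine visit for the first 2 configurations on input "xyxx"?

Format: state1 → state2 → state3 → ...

Execution trace:
Initial: [p0]xyxx
Step 1: δ(p0, x) = (pR, y, R) → y[pR]yxx

The machine reaches the reject state pR and halts.

State sequence: p0 → pR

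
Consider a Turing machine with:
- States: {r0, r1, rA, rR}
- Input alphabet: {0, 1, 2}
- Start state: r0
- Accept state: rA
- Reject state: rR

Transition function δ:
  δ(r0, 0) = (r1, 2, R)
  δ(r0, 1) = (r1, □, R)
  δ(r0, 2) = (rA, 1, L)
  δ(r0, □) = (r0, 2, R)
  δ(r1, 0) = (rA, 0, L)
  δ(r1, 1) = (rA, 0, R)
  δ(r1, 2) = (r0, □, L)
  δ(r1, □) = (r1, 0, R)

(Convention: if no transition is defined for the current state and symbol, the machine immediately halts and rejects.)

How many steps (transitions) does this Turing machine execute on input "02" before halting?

Execution trace:
Initial: [r0]02
Step 1: δ(r0, 0) = (r1, 2, R) → 2[r1]2
Step 2: δ(r1, 2) = (r0, □, L) → [r0]2□
Step 3: δ(r0, 2) = (rA, 1, L) → [rA]□1□

The machine reaches the accept state rA and halts.

The machine executed 3 steps before halting.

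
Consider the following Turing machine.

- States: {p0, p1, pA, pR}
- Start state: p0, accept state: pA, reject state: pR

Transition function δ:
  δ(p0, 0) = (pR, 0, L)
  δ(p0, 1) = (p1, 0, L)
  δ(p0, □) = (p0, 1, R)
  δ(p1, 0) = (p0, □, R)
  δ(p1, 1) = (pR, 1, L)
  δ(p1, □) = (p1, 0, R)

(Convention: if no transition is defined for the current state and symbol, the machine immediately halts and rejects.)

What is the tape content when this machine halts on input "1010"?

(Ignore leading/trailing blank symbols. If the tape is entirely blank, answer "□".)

Execution trace:
Initial: [p0]1010
Step 1: δ(p0, 1) = (p1, 0, L) → [p1]□0010
Step 2: δ(p1, □) = (p1, 0, R) → 0[p1]0010
Step 3: δ(p1, 0) = (p0, □, R) → 0□[p0]010
Step 4: δ(p0, 0) = (pR, 0, L) → 0[pR]□010

The machine reaches the reject state pR and halts.

Final tape (ignoring leading/trailing blanks): 0□010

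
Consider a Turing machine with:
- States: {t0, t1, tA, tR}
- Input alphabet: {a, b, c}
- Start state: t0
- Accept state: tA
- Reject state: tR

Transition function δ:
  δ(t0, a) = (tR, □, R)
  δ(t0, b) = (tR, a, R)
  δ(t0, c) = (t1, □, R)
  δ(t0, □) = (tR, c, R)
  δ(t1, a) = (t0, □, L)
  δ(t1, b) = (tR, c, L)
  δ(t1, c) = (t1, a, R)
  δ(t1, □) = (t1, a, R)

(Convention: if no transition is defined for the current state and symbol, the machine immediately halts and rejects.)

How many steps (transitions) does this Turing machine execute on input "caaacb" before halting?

Execution trace:
Initial: [t0]caaacb
Step 1: δ(t0, c) = (t1, □, R) → □[t1]aaacb
Step 2: δ(t1, a) = (t0, □, L) → [t0]□□aacb
Step 3: δ(t0, □) = (tR, c, R) → c[tR]□aacb

The machine reaches the reject state tR and halts.

The machine executed 3 steps before halting.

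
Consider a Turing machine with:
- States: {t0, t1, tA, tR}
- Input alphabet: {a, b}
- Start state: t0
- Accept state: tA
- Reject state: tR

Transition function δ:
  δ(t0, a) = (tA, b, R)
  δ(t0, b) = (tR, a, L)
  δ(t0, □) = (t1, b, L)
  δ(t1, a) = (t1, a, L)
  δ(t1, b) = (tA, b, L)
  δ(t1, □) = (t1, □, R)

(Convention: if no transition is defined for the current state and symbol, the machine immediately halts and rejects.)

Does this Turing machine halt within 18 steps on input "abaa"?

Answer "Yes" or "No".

Execution trace:
Initial: [t0]abaa
Step 1: δ(t0, a) = (tA, b, R) → b[tA]baa

The machine reaches the accept state tA and halts.
The machine halted after 1 step (within the 18-step bound).

Answer: Yes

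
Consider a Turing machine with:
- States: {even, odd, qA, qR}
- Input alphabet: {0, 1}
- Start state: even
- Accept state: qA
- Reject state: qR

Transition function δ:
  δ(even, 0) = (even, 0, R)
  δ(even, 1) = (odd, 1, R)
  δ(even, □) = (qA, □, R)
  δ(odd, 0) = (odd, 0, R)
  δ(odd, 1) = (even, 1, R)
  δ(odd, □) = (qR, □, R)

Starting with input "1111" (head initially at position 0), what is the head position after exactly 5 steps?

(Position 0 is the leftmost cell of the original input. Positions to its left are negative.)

Execution trace (head position shown):
Step 0: [even]1111  (head at position 0)
Step 1: move right → 1[odd]111  (head at position 1)
Step 2: move right → 11[even]11  (head at position 2)
Step 3: move right → 111[odd]1  (head at position 3)
Step 4: move right → 1111[even]□  (head at position 4)
Step 5: move right → 1111□[qA]□  (head at position 5)

After 5 steps, the head is at position 5.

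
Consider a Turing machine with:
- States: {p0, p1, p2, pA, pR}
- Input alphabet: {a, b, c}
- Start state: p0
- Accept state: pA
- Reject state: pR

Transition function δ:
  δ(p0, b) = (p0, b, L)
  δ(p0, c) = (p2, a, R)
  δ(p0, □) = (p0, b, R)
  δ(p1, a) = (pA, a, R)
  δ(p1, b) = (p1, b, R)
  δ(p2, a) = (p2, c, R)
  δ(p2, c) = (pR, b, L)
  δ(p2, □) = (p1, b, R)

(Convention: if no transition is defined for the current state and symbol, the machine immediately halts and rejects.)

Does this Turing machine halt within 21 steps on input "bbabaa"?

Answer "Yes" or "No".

Execution trace:
Initial: [p0]bbabaa
Step 1: δ(p0, b) = (p0, b, L) → [p0]□bbabaa
Step 2: δ(p0, □) = (p0, b, R) → b[p0]bbabaa
Step 3: δ(p0, b) = (p0, b, L) → [p0]bbbabaa
Step 4: δ(p0, b) = (p0, b, L) → [p0]□bbbabaa
Step 5: δ(p0, □) = (p0, b, R) → b[p0]bbbabaa
Step 6: δ(p0, b) = (p0, b, L) → [p0]bbbbabaa
Step 7: δ(p0, b) = (p0, b, L) → [p0]□bbbbabaa
Step 8: δ(p0, □) = (p0, b, R) → b[p0]bbbbabaa
Step 9: δ(p0, b) = (p0, b, L) → [p0]bbbbbabaa
Step 10: δ(p0, b) = (p0, b, L) → [p0]□bbbbbabaa
Step 11: δ(p0, □) = (p0, b, R) → b[p0]bbbbbabaa
Step 12: δ(p0, b) = (p0, b, L) → [p0]bbbbbbabaa
Step 13: δ(p0, b) = (p0, b, L) → [p0]□bbbbbbabaa
Step 14: δ(p0, □) = (p0, b, R) → b[p0]bbbbbbabaa
Step 15: δ(p0, b) = (p0, b, L) → [p0]bbbbbbbabaa
Step 16: δ(p0, b) = (p0, b, L) → [p0]□bbbbbbbabaa
Step 17: δ(p0, □) = (p0, b, R) → b[p0]bbbbbbbabaa
Step 18: δ(p0, b) = (p0, b, L) → [p0]bbbbbbbbabaa
Step 19: δ(p0, b) = (p0, b, L) → [p0]□bbbbbbbbabaa
Step 20: δ(p0, □) = (p0, b, R) → b[p0]bbbbbbbbabaa
Step 21: δ(p0, b) = (p0, b, L) → [p0]bbbbbbbbbabaa

The machine has not reached a halting state after 21 steps.
The machine did not halt within the 21-step bound.

Answer: No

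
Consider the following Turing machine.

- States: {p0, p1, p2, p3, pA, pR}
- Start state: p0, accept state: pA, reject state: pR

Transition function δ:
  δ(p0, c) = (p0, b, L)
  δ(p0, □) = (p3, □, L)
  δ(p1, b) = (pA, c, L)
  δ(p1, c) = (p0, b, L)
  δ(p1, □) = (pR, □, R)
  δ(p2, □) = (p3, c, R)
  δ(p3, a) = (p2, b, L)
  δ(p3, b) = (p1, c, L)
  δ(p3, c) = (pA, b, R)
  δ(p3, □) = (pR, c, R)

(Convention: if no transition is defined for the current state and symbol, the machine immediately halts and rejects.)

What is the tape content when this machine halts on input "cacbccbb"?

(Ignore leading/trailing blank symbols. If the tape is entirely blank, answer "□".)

Execution trace:
Initial: [p0]cacbccbb
Step 1: δ(p0, c) = (p0, b, L) → [p0]□bacbccbb
Step 2: δ(p0, □) = (p3, □, L) → [p3]□□bacbccbb
Step 3: δ(p3, □) = (pR, c, R) → c[pR]□bacbccbb

The machine reaches the reject state pR and halts.

Final tape (ignoring leading/trailing blanks): c□bacbccbb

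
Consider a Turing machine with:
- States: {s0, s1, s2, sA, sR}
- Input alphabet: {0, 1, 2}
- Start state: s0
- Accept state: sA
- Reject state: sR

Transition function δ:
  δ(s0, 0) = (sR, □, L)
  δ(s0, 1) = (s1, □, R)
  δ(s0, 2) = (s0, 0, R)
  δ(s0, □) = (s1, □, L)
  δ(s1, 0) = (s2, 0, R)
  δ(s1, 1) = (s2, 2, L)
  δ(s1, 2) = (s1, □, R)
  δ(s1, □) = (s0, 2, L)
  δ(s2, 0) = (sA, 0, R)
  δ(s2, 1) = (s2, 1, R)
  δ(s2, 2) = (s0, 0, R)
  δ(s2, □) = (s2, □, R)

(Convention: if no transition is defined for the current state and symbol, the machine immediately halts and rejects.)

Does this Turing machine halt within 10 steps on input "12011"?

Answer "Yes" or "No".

Execution trace:
Initial: [s0]12011
Step 1: δ(s0, 1) = (s1, □, R) → □[s1]2011
Step 2: δ(s1, 2) = (s1, □, R) → □□[s1]011
Step 3: δ(s1, 0) = (s2, 0, R) → □□0[s2]11
Step 4: δ(s2, 1) = (s2, 1, R) → □□01[s2]1
Step 5: δ(s2, 1) = (s2, 1, R) → □□011[s2]□
Step 6: δ(s2, □) = (s2, □, R) → □□011□[s2]□
Step 7: δ(s2, □) = (s2, □, R) → □□011□□[s2]□
Step 8: δ(s2, □) = (s2, □, R) → □□011□□□[s2]□
Step 9: δ(s2, □) = (s2, □, R) → □□011□□□□[s2]□
Step 10: δ(s2, □) = (s2, □, R) → □□011□□□□□[s2]□

The machine has not reached a halting state after 10 steps.
The machine did not halt within the 10-step bound.

Answer: No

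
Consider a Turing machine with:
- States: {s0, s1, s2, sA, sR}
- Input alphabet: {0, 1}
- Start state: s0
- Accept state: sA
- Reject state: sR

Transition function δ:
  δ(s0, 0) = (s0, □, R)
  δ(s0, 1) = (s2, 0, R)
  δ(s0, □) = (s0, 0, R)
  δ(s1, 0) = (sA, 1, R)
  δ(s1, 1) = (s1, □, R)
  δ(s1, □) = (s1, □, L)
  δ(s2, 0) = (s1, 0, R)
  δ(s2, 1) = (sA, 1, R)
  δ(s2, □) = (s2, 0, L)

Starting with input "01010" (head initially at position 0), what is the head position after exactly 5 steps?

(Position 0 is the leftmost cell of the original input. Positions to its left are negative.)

Execution trace (head position shown):
Step 0: [s0]01010  (head at position 0)
Step 1: move right → □[s0]1010  (head at position 1)
Step 2: move right → □0[s2]010  (head at position 2)
Step 3: move right → □00[s1]10  (head at position 3)
Step 4: move right → □00□[s1]0  (head at position 4)
Step 5: move right → □00□1[sA]□  (head at position 5)

After 5 steps, the head is at position 5.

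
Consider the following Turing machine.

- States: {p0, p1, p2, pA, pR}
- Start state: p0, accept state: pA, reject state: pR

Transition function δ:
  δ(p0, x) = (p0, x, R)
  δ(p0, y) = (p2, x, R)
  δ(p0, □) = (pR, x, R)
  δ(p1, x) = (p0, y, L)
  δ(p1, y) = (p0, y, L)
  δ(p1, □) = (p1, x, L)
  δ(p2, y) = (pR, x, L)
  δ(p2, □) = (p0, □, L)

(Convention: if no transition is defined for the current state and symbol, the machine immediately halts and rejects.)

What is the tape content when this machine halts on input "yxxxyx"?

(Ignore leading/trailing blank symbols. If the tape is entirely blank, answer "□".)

Execution trace:
Initial: [p0]yxxxyx
Step 1: δ(p0, y) = (p2, x, R) → x[p2]xxxyx

No transition is defined for δ(p2, x). By convention the machine halts and rejects.

Final tape (ignoring leading/trailing blanks): xxxxyx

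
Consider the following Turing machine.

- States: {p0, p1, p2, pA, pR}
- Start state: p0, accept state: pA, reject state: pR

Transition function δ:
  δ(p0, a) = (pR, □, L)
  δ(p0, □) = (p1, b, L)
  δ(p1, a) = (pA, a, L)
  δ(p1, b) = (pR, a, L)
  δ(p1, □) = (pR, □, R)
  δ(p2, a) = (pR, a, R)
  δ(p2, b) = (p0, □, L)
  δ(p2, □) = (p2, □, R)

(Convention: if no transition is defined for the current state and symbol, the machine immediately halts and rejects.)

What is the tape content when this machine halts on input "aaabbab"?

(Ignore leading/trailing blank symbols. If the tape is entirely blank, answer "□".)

Execution trace:
Initial: [p0]aaabbab
Step 1: δ(p0, a) = (pR, □, L) → [pR]□□aabbab

The machine reaches the reject state pR and halts.

Final tape (ignoring leading/trailing blanks): aabbab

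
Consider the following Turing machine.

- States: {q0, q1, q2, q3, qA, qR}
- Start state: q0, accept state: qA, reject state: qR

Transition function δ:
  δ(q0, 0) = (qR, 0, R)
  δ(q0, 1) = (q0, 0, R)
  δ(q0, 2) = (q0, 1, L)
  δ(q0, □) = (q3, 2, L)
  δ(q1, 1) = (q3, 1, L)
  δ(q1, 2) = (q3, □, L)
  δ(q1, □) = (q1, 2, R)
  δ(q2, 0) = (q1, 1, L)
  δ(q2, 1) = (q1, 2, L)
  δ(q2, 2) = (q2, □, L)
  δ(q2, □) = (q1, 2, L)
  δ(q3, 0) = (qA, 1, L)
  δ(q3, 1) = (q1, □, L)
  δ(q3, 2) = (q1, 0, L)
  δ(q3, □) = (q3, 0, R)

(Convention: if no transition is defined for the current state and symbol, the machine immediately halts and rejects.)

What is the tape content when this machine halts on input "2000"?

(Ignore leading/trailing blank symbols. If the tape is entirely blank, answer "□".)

Execution trace:
Initial: [q0]2000
Step 1: δ(q0, 2) = (q0, 1, L) → [q0]□1000
Step 2: δ(q0, □) = (q3, 2, L) → [q3]□21000
Step 3: δ(q3, □) = (q3, 0, R) → 0[q3]21000
Step 4: δ(q3, 2) = (q1, 0, L) → [q1]001000

No transition is defined for δ(q1, 0). By convention the machine halts and rejects.

Final tape (ignoring leading/trailing blanks): 001000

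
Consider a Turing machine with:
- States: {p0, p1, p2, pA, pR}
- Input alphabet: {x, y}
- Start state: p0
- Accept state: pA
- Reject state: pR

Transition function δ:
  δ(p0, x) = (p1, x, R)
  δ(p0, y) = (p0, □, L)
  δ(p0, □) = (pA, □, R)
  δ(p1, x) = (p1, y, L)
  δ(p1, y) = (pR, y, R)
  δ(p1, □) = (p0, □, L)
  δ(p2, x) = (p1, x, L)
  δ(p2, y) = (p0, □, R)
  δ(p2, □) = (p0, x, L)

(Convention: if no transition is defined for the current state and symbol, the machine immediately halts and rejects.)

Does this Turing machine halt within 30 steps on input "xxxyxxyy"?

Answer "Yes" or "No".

Execution trace:
Initial: [p0]xxxyxxyy
Step 1: δ(p0, x) = (p1, x, R) → x[p1]xxyxxyy
Step 2: δ(p1, x) = (p1, y, L) → [p1]xyxyxxyy
Step 3: δ(p1, x) = (p1, y, L) → [p1]□yyxyxxyy
Step 4: δ(p1, □) = (p0, □, L) → [p0]□□yyxyxxyy
Step 5: δ(p0, □) = (pA, □, R) → □[pA]□yyxyxxyy

The machine reaches the accept state pA and halts.
The machine halted after 5 steps (within the 30-step bound).

Answer: Yes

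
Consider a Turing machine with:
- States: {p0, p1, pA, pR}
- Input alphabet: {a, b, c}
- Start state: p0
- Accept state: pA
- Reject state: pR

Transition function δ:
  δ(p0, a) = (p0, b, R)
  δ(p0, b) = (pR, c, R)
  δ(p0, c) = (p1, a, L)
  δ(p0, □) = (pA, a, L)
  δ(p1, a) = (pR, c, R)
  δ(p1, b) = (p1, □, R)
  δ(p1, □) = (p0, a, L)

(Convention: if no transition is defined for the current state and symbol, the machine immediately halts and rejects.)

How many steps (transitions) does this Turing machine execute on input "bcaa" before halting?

Execution trace:
Initial: [p0]bcaa
Step 1: δ(p0, b) = (pR, c, R) → c[pR]caa

The machine reaches the reject state pR and halts.

The machine executed 1 step before halting.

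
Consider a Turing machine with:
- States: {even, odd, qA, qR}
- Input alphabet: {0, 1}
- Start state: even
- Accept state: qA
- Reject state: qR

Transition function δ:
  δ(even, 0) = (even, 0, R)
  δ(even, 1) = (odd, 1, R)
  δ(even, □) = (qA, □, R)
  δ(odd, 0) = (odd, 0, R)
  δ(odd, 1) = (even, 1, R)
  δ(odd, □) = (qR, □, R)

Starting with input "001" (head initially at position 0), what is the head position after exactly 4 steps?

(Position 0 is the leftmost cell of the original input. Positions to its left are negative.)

Execution trace (head position shown):
Step 0: [even]001  (head at position 0)
Step 1: move right → 0[even]01  (head at position 1)
Step 2: move right → 00[even]1  (head at position 2)
Step 3: move right → 001[odd]□  (head at position 3)
Step 4: move right → 001□[qR]□  (head at position 4)

After 4 steps, the head is at position 4.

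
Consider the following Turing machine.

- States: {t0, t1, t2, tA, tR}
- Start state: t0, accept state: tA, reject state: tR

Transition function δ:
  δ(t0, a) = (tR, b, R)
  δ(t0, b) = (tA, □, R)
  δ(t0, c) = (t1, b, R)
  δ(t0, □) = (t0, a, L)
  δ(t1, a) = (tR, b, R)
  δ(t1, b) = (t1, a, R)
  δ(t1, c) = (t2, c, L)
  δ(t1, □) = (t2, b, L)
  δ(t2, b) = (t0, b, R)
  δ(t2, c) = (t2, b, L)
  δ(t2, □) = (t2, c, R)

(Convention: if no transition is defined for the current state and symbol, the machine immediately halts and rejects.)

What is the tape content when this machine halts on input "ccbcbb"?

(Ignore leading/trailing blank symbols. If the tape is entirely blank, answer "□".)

Execution trace:
Initial: [t0]ccbcbb
Step 1: δ(t0, c) = (t1, b, R) → b[t1]cbcbb
Step 2: δ(t1, c) = (t2, c, L) → [t2]bcbcbb
Step 3: δ(t2, b) = (t0, b, R) → b[t0]cbcbb
Step 4: δ(t0, c) = (t1, b, R) → bb[t1]bcbb
Step 5: δ(t1, b) = (t1, a, R) → bba[t1]cbb
Step 6: δ(t1, c) = (t2, c, L) → bb[t2]acbb

No transition is defined for δ(t2, a). By convention the machine halts and rejects.

Final tape (ignoring leading/trailing blanks): bbacbb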